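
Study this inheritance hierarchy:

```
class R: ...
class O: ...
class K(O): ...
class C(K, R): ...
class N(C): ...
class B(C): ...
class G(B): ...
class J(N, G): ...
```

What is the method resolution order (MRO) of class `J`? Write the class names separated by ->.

J -> N -> G -> B -> C -> K -> O -> R -> object

L[J] = J + merge(L[N], L[G], [N G])
  take N:  [N C K O R object] + [G B C K O R object] + [N G]
  take G:  [C K O R object] + [G B C K O R object] + [G]
  take B:  [C K O R object] + [B C K O R object]
  take C:  [C K O R object] + [C K O R object]
  take K:  [K O R object] + [K O R object]
  take O:  [O R object] + [O R object]
  take R:  [R object] + [R object]
  take object:  [object] + [object]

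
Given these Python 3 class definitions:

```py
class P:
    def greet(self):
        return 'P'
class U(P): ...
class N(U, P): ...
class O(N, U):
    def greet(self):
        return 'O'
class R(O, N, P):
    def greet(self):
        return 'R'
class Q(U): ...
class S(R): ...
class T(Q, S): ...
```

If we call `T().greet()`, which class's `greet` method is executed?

L[T] = T + merge(L[Q], L[S], [Q S])
  take Q:  [Q U P object] + [S R O N U P object] + [Q S]
  take S:  [U P object] + [S R O N U P object] + [S]
  take R:  [U P object] + [R O N U P object]
  take O:  [U P object] + [O N U P object]
  take N:  [U P object] + [N U P object]
  take U:  [U P object] + [U P object]
  take P:  [P object] + [P object]
  take object:  [object] + [object]
MRO: T Q S R O N U P object
greet is defined in: O, P, R. First along the MRO is R.

R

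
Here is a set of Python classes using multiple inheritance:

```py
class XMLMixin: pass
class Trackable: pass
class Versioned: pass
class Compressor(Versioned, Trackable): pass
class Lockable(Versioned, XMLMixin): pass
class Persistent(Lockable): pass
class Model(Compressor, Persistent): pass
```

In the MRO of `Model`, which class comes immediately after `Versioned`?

Trackable

L[Model] = Model + merge(L[Compressor], L[Persistent], [Compressor Persistent])
  take Compressor:  [Compressor Versioned Trackable object] + [Persistent Lockable Versioned XMLMixin object] + [Compressor Persistent]
  take Persistent:  [Versioned Trackable object] + [Persistent Lockable Versioned XMLMixin object] + [Persistent]
  take Lockable:  [Versioned Trackable object] + [Lockable Versioned XMLMixin object]
  take Versioned:  [Versioned Trackable object] + [Versioned XMLMixin object]
  take Trackable:  [Trackable object] + [XMLMixin object]
  take XMLMixin:  [object] + [XMLMixin object]
  take object:  [object] + [object]
MRO: Model Compressor Persistent Lockable Versioned Trackable XMLMixin object
Versioned is at position 4; next is Trackable.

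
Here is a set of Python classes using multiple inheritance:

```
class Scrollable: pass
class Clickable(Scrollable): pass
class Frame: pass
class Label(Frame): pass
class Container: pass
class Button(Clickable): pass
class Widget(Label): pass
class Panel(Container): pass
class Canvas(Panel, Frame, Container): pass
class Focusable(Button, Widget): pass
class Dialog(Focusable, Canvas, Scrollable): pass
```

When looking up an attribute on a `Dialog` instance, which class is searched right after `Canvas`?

L[Dialog] = Dialog + merge(L[Focusable], L[Canvas], L[Scrollable], [Focusable Canvas Scrollable])
  take Focusable:  [Focusable Button Clickable Scrollable Widget Label Frame object] + [Canvas Panel Frame Container object] + [Scrollable object] + [Focusable Canvas Scrollable]
  take Button:  [Button Clickable Scrollable Widget Label Frame object] + [Canvas Panel Frame Container object] + [Scrollable object] + [Canvas Scrollable]
  take Clickable:  [Clickable Scrollable Widget Label Frame object] + [Canvas Panel Frame Container object] + [Scrollable object] + [Canvas Scrollable]
  take Canvas:  [Scrollable Widget Label Frame object] + [Canvas Panel Frame Container object] + [Scrollable object] + [Canvas Scrollable]
  take Scrollable:  [Scrollable Widget Label Frame object] + [Panel Frame Container object] + [Scrollable object] + [Scrollable]
  take Widget:  [Widget Label Frame object] + [Panel Frame Container object] + [object]
  take Label:  [Label Frame object] + [Panel Frame Container object] + [object]
  take Panel:  [Frame object] + [Panel Frame Container object] + [object]
  take Frame:  [Frame object] + [Frame Container object] + [object]
  take Container:  [object] + [Container object] + [object]
  take object:  [object] + [object] + [object]
MRO: Dialog Focusable Button Clickable Canvas Scrollable Widget Label Panel Frame Container object
Canvas is at position 4; next is Scrollable.

Scrollable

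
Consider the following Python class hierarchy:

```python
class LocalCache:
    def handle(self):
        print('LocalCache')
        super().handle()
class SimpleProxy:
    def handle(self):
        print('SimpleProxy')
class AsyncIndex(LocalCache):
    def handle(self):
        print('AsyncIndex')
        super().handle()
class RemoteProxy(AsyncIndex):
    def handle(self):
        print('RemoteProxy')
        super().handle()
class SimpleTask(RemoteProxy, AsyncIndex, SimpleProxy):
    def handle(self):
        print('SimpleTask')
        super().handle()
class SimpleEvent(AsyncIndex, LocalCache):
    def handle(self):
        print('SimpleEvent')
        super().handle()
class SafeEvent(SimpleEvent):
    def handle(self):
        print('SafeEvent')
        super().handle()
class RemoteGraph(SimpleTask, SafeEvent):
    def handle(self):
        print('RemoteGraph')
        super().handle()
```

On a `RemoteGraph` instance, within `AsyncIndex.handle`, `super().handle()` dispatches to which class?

LocalCache

L[RemoteGraph] = RemoteGraph + merge(L[SimpleTask], L[SafeEvent], [SimpleTask SafeEvent])
  take SimpleTask:  [SimpleTask RemoteProxy AsyncIndex LocalCache SimpleProxy object] + [SafeEvent SimpleEvent AsyncIndex LocalCache object] + [SimpleTask SafeEvent]
  take RemoteProxy:  [RemoteProxy AsyncIndex LocalCache SimpleProxy object] + [SafeEvent SimpleEvent AsyncIndex LocalCache object] + [SafeEvent]
  take SafeEvent:  [AsyncIndex LocalCache SimpleProxy object] + [SafeEvent SimpleEvent AsyncIndex LocalCache object] + [SafeEvent]
  take SimpleEvent:  [AsyncIndex LocalCache SimpleProxy object] + [SimpleEvent AsyncIndex LocalCache object]
  take AsyncIndex:  [AsyncIndex LocalCache SimpleProxy object] + [AsyncIndex LocalCache object]
  take LocalCache:  [LocalCache SimpleProxy object] + [LocalCache object]
  take SimpleProxy:  [SimpleProxy object] + [object]
  take object:  [object] + [object]
MRO: RemoteGraph SimpleTask RemoteProxy SafeEvent SimpleEvent AsyncIndex LocalCache SimpleProxy object
super() in AsyncIndex.handle on a RemoteGraph instance goes to the class after AsyncIndex in RemoteGraph's MRO: LocalCache.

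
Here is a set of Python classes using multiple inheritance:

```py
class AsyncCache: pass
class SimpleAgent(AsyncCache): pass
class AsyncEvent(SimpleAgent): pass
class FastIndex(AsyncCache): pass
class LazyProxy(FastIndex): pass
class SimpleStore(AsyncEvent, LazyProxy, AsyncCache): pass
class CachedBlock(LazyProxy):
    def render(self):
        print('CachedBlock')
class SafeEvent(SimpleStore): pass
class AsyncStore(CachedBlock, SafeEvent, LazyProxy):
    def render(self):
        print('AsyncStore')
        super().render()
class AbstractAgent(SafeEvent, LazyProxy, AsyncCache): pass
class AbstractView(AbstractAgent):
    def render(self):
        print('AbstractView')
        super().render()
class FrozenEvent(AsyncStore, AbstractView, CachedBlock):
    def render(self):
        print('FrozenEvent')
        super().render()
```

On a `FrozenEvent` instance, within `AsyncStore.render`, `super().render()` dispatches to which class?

AbstractView

L[FrozenEvent] = FrozenEvent + merge(L[AsyncStore], L[AbstractView], L[CachedBlock], [AsyncStore AbstractView CachedBlock])
  take AsyncStore:  [AsyncStore CachedBlock SafeEvent SimpleStore AsyncEvent SimpleAgent LazyProxy FastIndex AsyncCache object] + [AbstractView AbstractAgent SafeEvent SimpleStore AsyncEvent SimpleAgent LazyProxy FastIndex AsyncCache object] + [CachedBlock LazyProxy FastIndex AsyncCache object] + [AsyncStore AbstractView CachedBlock]
  take AbstractView:  [CachedBlock SafeEvent SimpleStore AsyncEvent SimpleAgent LazyProxy FastIndex AsyncCache object] + [AbstractView AbstractAgent SafeEvent SimpleStore AsyncEvent SimpleAgent LazyProxy FastIndex AsyncCache object] + [CachedBlock LazyProxy FastIndex AsyncCache object] + [AbstractView CachedBlock]
  take CachedBlock:  [CachedBlock SafeEvent SimpleStore AsyncEvent SimpleAgent LazyProxy FastIndex AsyncCache object] + [AbstractAgent SafeEvent SimpleStore AsyncEvent SimpleAgent LazyProxy FastIndex AsyncCache object] + [CachedBlock LazyProxy FastIndex AsyncCache object] + [CachedBlock]
  take AbstractAgent:  [SafeEvent SimpleStore AsyncEvent SimpleAgent LazyProxy FastIndex AsyncCache object] + [AbstractAgent SafeEvent SimpleStore AsyncEvent SimpleAgent LazyProxy FastIndex AsyncCache object] + [LazyProxy FastIndex AsyncCache object]
  take SafeEvent:  [SafeEvent SimpleStore AsyncEvent SimpleAgent LazyProxy FastIndex AsyncCache object] + [SafeEvent SimpleStore AsyncEvent SimpleAgent LazyProxy FastIndex AsyncCache object] + [LazyProxy FastIndex AsyncCache object]
  take SimpleStore:  [SimpleStore AsyncEvent SimpleAgent LazyProxy FastIndex AsyncCache object] + [SimpleStore AsyncEvent SimpleAgent LazyProxy FastIndex AsyncCache object] + [LazyProxy FastIndex AsyncCache object]
  take AsyncEvent:  [AsyncEvent SimpleAgent LazyProxy FastIndex AsyncCache object] + [AsyncEvent SimpleAgent LazyProxy FastIndex AsyncCache object] + [LazyProxy FastIndex AsyncCache object]
  take SimpleAgent:  [SimpleAgent LazyProxy FastIndex AsyncCache object] + [SimpleAgent LazyProxy FastIndex AsyncCache object] + [LazyProxy FastIndex AsyncCache object]
  take LazyProxy:  [LazyProxy FastIndex AsyncCache object] + [LazyProxy FastIndex AsyncCache object] + [LazyProxy FastIndex AsyncCache object]
  take FastIndex:  [FastIndex AsyncCache object] + [FastIndex AsyncCache object] + [FastIndex AsyncCache object]
  take AsyncCache:  [AsyncCache object] + [AsyncCache object] + [AsyncCache object]
  take object:  [object] + [object] + [object]
MRO: FrozenEvent AsyncStore AbstractView CachedBlock AbstractAgent SafeEvent SimpleStore AsyncEvent SimpleAgent LazyProxy FastIndex AsyncCache object
super() in AsyncStore.render on a FrozenEvent instance goes to the class after AsyncStore in FrozenEvent's MRO: AbstractView.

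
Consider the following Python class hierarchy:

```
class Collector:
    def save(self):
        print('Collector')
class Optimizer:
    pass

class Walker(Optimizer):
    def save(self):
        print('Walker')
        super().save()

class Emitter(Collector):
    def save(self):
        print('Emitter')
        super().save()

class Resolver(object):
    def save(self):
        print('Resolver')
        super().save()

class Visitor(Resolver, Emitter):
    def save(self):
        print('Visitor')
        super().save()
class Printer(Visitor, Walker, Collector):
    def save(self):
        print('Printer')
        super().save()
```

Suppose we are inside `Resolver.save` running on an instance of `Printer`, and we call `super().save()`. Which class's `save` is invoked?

Emitter

L[Printer] = Printer + merge(L[Visitor], L[Walker], L[Collector], [Visitor Walker Collector])
  take Visitor:  [Visitor Resolver Emitter Collector object] + [Walker Optimizer object] + [Collector object] + [Visitor Walker Collector]
  take Resolver:  [Resolver Emitter Collector object] + [Walker Optimizer object] + [Collector object] + [Walker Collector]
  take Emitter:  [Emitter Collector object] + [Walker Optimizer object] + [Collector object] + [Walker Collector]
  take Walker:  [Collector object] + [Walker Optimizer object] + [Collector object] + [Walker Collector]
  take Collector:  [Collector object] + [Optimizer object] + [Collector object] + [Collector]
  take Optimizer:  [object] + [Optimizer object] + [object]
  take object:  [object] + [object] + [object]
MRO: Printer Visitor Resolver Emitter Walker Collector Optimizer object
super() in Resolver.save on a Printer instance goes to the class after Resolver in Printer's MRO: Emitter.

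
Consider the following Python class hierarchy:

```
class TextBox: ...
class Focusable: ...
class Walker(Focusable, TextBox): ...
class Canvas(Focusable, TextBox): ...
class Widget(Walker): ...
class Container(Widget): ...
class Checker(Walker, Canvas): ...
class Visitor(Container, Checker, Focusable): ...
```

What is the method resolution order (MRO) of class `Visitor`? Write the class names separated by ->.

L[Visitor] = Visitor + merge(L[Container], L[Checker], L[Focusable], [Container Checker Focusable])
  take Container:  [Container Widget Walker Focusable TextBox object] + [Checker Walker Canvas Focusable TextBox object] + [Focusable object] + [Container Checker Focusable]
  take Widget:  [Widget Walker Focusable TextBox object] + [Checker Walker Canvas Focusable TextBox object] + [Focusable object] + [Checker Focusable]
  take Checker:  [Walker Focusable TextBox object] + [Checker Walker Canvas Focusable TextBox object] + [Focusable object] + [Checker Focusable]
  take Walker:  [Walker Focusable TextBox object] + [Walker Canvas Focusable TextBox object] + [Focusable object] + [Focusable]
  take Canvas:  [Focusable TextBox object] + [Canvas Focusable TextBox object] + [Focusable object] + [Focusable]
  take Focusable:  [Focusable TextBox object] + [Focusable TextBox object] + [Focusable object] + [Focusable]
  take TextBox:  [TextBox object] + [TextBox object] + [object]
  take object:  [object] + [object] + [object]

Visitor -> Container -> Widget -> Checker -> Walker -> Canvas -> Focusable -> TextBox -> object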